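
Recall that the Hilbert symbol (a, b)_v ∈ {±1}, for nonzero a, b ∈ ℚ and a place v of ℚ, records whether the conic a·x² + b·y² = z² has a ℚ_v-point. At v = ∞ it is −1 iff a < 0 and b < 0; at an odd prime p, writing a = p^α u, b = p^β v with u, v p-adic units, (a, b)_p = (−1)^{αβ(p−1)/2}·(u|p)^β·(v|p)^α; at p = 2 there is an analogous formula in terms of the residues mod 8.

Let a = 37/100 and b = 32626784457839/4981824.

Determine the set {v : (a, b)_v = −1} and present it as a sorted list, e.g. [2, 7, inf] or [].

[13, 17, 23, 37]

(a, b) ≡ (37, 7710911) mod (ℚ^×)²; places V = {2, 3, 5, 11, 13, 17, 23, 31, 37, 41, ∞}.
(a,b)_2: α=-2, β=-6; u≡5, v≡7 (mod 8); ε(u)ε(v)=0·1, αω(v)=-2·0, βω(u)=-6·1; sum ≡ 0  ⇒  +1.
(a,b)_17: α=0, u≡7; β=3, v≡3 (mod 17); (7|17)=-1, (3|17)=-1; sign (−1)^0·-1^3·-1^0 = -1.
(a,b)_13: α=0, u≡7; β=1, v≡1 (mod 13); (7|13)=-1, (1|13)=+1; sign (−1)^0·-1^1·+1^0 = -1.
(a,b)_37: α=1, u≡10; β=1, v≡32 (mod 37); (10|37)=+1, (32|37)=-1; sign (−1)^0·+1^1·-1^1 = -1.
(a,b)_31: α=0, u≡23; β=-2, v≡8 (mod 31); (23|31)=-1, (8|31)=+1; sign (−1)^0·-1^-2·+1^0 = +1.
(a,b)_∞: sgn(37)=+, sgn(7710911)=+, so +1.
(a,b)_3: α=0, u≡1; β=-4, v≡2 (mod 3); (1|3)=+1, (2|3)=-1; sign (−1)^0·+1^-4·-1^0 = +1.
(a,b)_41: α=0, u≡18; β=1, v≡33 (mod 41); (18|41)=+1, (33|41)=+1; sign (−1)^0·+1^1·+1^0 = +1.
(a,b)_11: α=0, u≡4; β=4, v≡8 (mod 11); (4|11)=+1, (8|11)=-1; sign (−1)^0·+1^4·-1^0 = +1.
(a,b)_5: α=-2, u≡3; β=0, v≡1 (mod 5); (3|5)=-1, (1|5)=+1; sign (−1)^0·-1^0·+1^-2 = +1.
(a,b)_23: α=0, u≡19; β=1, v≡3 (mod 23); (19|23)=-1, (3|23)=+1; sign (−1)^0·-1^1·+1^0 = -1.
|Ram(37, 7710911)| = 4, even; anisotropic at {13, 17, 23, 37}.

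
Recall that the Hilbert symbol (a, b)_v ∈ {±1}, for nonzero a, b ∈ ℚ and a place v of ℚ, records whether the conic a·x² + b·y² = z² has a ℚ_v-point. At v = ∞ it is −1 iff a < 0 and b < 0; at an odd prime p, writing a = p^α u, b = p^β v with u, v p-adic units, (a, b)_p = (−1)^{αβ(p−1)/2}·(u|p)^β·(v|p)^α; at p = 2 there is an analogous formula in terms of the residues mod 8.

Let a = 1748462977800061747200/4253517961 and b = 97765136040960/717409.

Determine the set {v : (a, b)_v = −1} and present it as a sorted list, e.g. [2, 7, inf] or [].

[5, 19, 37, 53]

Mod squares: a ≡ 4218, b ≡ 265. Check v ∈ {∞, 2, 3, 5, 7, 11, 19, 37, 53}.
v=53: a=53^2·(≡26), b=53^1·(≡31) mod 53; (26|53)=-1, (31|53)=-1; (−1)^{2·1·26}·(-1)^1·(-1)^2 = -1.
v=5: a=5^2·(≡3), b=5^1·(≡3) mod 5; (3|5)=-1, (3|5)=-1; (−1)^{2·1·2}·(-1)^1·(-1)^2 = -1.
v=∞: 4218 > 0 and 265 > 0  ⇒  (a,b)_∞ = +1.
v=3: a=3^7·(≡2), b=3^6·(≡1) mod 3; (2|3)=-1, (1|3)=+1; (−1)^{7·6·1}·(-1)^6·(+1)^7 = +1.
v=37: a=37^3·(≡26), b=37^2·(≡17) mod 37; (26|37)=+1, (17|37)=-1; (−1)^{3·2·18}·(+1)^2·(-1)^3 = -1.
v=2: v_2(a)=15, v_2(b)=10; units ≡ 5, 1 (mod 8); ε·ε+αω+βω = 0·0+15·0+10·1 ≡ 0  ⇒  (a,b)_2 = +1.
v=7: a=7^-4·(≡4), b=7^-2·(≡6) mod 7; (4|7)=+1, (6|7)=-1; (−1)^{-4·-2·3}·(+1)^-2·(-1)^-4 = +1.
v=11: a=11^-6·(≡3), b=11^-4·(≡5) mod 11; (3|11)=+1, (5|11)=+1; (−1)^{-6·-4·5}·(+1)^-4·(+1)^-6 = +1.
v=19: a=19^3·(≡2), b=19^2·(≡2) mod 19; (2|19)=-1, (2|19)=-1; (−1)^{3·2·9}·(-1)^2·(-1)^3 = -1.
(4218, 265 / ℚ) ramifies at {5, 19, 37, 53}: a division algebra.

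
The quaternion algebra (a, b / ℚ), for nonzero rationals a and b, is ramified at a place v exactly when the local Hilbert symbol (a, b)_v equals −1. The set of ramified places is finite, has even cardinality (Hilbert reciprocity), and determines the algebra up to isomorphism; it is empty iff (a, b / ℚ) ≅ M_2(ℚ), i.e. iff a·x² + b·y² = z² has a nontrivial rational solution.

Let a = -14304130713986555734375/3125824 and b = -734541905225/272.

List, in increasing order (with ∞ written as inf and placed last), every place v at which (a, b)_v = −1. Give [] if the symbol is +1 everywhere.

Mod squares: a ≡ -943, b ≡ -561697. Check v ∈ {∞, 2, 5, 13, 17, 19, 23, 37, 41, 47}.
v=2: v_2(a)=-6, v_2(b)=-4; units ≡ 1, 7 (mod 8); ε·ε+αω+βω = 0·1+-6·0+-4·0 ≡ 0  ⇒  (a,b)_2 = +1.
v=13: a=13^-2·(≡6), b=13^0·(≡11) mod 13; (6|13)=-1, (11|13)=-1; (−1)^{-2·0·6}·(-1)^0·(-1)^-2 = +1.
v=41: a=41^3·(≡40), b=41^2·(≡6) mod 41; (40|41)=+1, (6|41)=-1; (−1)^{3·2·20}·(+1)^2·(-1)^3 = -1.
v=∞: -943 < 0 and -561697 < 0  ⇒  (a,b)_∞ = -1.
v=47: a=47^2·(≡40), b=47^1·(≡2) mod 47; (40|47)=-1, (2|47)=+1; (−1)^{2·1·23}·(-1)^1·(+1)^2 = -1.
v=5: a=5^6·(≡2), b=5^2·(≡3) mod 5; (2|5)=-1, (3|5)=-1; (−1)^{6·2·2}·(-1)^2·(-1)^6 = +1.
v=37: a=37^2·(≡22), b=37^1·(≡4) mod 37; (22|37)=-1, (4|37)=+1; (−1)^{2·1·18}·(-1)^1·(+1)^2 = -1.
v=23: a=23^3·(≡20), b=23^2·(≡13) mod 23; (20|23)=-1, (13|23)=+1; (−1)^{3·2·11}·(-1)^2·(+1)^3 = +1.
v=19: a=19^2·(≡16), b=19^1·(≡4) mod 19; (16|19)=+1, (4|19)=+1; (−1)^{2·1·9}·(+1)^1·(+1)^2 = +1.
v=17: a=17^-2·(≡2), b=17^-1·(≡3) mod 17; (2|17)=+1, (3|17)=-1; (−1)^{-2·-1·8}·(+1)^-1·(-1)^-2 = +1.
|Ram(-943, -561697)| = 4, even; anisotropic at {37, 41, 47, ∞}.

[37, 41, 47, inf]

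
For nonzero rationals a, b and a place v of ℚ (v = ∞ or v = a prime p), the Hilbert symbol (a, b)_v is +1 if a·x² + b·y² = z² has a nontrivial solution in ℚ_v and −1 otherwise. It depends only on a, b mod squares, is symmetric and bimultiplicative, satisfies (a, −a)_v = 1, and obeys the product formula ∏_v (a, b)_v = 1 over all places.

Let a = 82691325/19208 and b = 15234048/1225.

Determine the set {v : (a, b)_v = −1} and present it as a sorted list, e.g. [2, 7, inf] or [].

[2, 23]

Mod squares: a ≡ 874, b ≡ 1653. Check v ∈ {∞, 2, 3, 5, 7, 19, 23, 29}.
v=23: a=23^1·(≡10), b=23^0·(≡15) mod 23; (10|23)=-1, (15|23)=-1; (−1)^{1·0·11}·(-1)^0·(-1)^1 = -1.
v=29: a=29^2·(≡16), b=29^1·(≡5) mod 29; (16|29)=+1, (5|29)=+1; (−1)^{2·1·14}·(+1)^1·(+1)^2 = +1.
v=7: a=7^-4·(≡3), b=7^-2·(≡1) mod 7; (3|7)=-1, (1|7)=+1; (−1)^{-4·-2·3}·(-1)^-2·(+1)^-4 = +1.
v=5: a=5^2·(≡1), b=5^-2·(≡2) mod 5; (1|5)=+1, (2|5)=-1; (−1)^{2·-2·2}·(+1)^-2·(-1)^2 = +1.
v=19: a=19^1·(≡3), b=19^1·(≡16) mod 19; (3|19)=-1, (16|19)=+1; (−1)^{1·1·9}·(-1)^1·(+1)^1 = +1.
v=2: v_2(a)=-3, v_2(b)=10; units ≡ 5, 5 (mod 8); ε·ε+αω+βω = 0·0+-3·1+10·1 ≡ 1  ⇒  (a,b)_2 = -1.
v=∞: 874 > 0 and 1653 > 0  ⇒  (a,b)_∞ = +1.
v=3: a=3^2·(≡1), b=3^3·(≡2) mod 3; (1|3)=+1, (2|3)=-1; (−1)^{2·3·1}·(+1)^3·(-1)^2 = +1.
Ram(874, 1653) = {2, 23}; no ℚ_2-point on the conic.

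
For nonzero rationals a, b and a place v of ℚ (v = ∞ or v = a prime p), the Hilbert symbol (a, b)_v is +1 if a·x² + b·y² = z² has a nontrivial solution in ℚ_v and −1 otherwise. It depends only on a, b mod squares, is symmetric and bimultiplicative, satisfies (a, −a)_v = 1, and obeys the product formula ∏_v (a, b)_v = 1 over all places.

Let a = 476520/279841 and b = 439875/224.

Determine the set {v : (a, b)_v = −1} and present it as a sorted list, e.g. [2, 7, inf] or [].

[11, 17]

Mod squares: a ≡ 330, b ≡ 27370. Check v ∈ {∞, 2, 3, 5, 7, 11, 17, 19, 23}.
v=19: a=19^2·(≡1), b=19^0·(≡8) mod 19; (1|19)=+1, (8|19)=-1; (−1)^{2·0·9}·(+1)^0·(-1)^2 = +1.
v=∞: 330 > 0 and 27370 > 0  ⇒  (a,b)_∞ = +1.
v=7: a=7^0·(≡1), b=7^-1·(≡4) mod 7; (1|7)=+1, (4|7)=+1; (−1)^{0·-1·3}·(+1)^-1·(+1)^0 = +1.
v=3: a=3^1·(≡2), b=3^2·(≡1) mod 3; (2|3)=-1, (1|3)=+1; (−1)^{1·2·1}·(-1)^2·(+1)^1 = +1.
v=17: a=17^0·(≡11), b=17^1·(≡6) mod 17; (11|17)=-1, (6|17)=-1; (−1)^{0·1·8}·(-1)^1·(-1)^0 = -1.
v=23: a=23^-4·(≡6), b=23^1·(≡21) mod 23; (6|23)=+1, (21|23)=-1; (−1)^{-4·1·11}·(+1)^1·(-1)^-4 = +1.
v=11: a=11^1·(≡2), b=11^0·(≡10) mod 11; (2|11)=-1, (10|11)=-1; (−1)^{1·0·5}·(-1)^0·(-1)^1 = -1.
v=2: v_2(a)=3, v_2(b)=-5; units ≡ 5, 5 (mod 8); ε·ε+αω+βω = 0·0+3·1+-5·1 ≡ 0  ⇒  (a,b)_2 = +1.
v=5: a=5^1·(≡4), b=5^3·(≡1) mod 5; (4|5)=+1, (1|5)=+1; (−1)^{1·3·2}·(+1)^3·(+1)^1 = +1.
(330, 27370 / ℚ) ramifies at {11, 17}: a division algebra.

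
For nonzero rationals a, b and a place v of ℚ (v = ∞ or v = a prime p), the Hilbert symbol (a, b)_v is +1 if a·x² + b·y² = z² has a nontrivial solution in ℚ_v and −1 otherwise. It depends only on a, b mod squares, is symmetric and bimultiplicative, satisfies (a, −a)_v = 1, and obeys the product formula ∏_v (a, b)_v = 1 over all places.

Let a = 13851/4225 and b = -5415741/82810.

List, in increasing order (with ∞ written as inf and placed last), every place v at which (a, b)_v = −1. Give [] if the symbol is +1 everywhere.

Mod squares: a ≡ 19, b ≡ -74290. Check v ∈ {∞, 2, 3, 5, 7, 13, 17, 19, 23}.
v=7: a=7^0·(≡3), b=7^-2·(≡4) mod 7; (3|7)=-1, (4|7)=+1; (−1)^{0·-2·3}·(-1)^-2·(+1)^0 = +1.
v=3: a=3^6·(≡1), b=3^6·(≡2) mod 3; (1|3)=+1, (2|3)=-1; (−1)^{6·6·1}·(+1)^6·(-1)^6 = +1.
v=∞: 19 > 0 and -74290 < 0  ⇒  (a,b)_∞ = +1.
v=23: a=23^0·(≡19), b=23^1·(≡3) mod 23; (19|23)=-1, (3|23)=+1; (−1)^{0·1·11}·(-1)^1·(+1)^0 = -1.
v=13: a=13^-2·(≡7), b=13^-2·(≡8) mod 13; (7|13)=-1, (8|13)=-1; (−1)^{-2·-2·6}·(-1)^-2·(-1)^-2 = +1.
v=2: v_2(a)=0, v_2(b)=-1; units ≡ 3, 7 (mod 8); ε·ε+αω+βω = 1·1+0·0+-1·1 ≡ 0  ⇒  (a,b)_2 = +1.
v=19: a=19^1·(≡1), b=19^1·(≡7) mod 19; (1|19)=+1, (7|19)=+1; (−1)^{1·1·9}·(+1)^1·(+1)^1 = -1.
v=5: a=5^-2·(≡4), b=5^-1·(≡2) mod 5; (4|5)=+1, (2|5)=-1; (−1)^{-2·-1·2}·(+1)^-1·(-1)^-2 = +1.
v=17: a=17^0·(≡9), b=17^1·(≡8) mod 17; (9|17)=+1, (8|17)=+1; (−1)^{0·1·8}·(+1)^1·(+1)^0 = +1.
(19, -74290 / ℚ) ramifies at {19, 23}: a division algebra.

[19, 23]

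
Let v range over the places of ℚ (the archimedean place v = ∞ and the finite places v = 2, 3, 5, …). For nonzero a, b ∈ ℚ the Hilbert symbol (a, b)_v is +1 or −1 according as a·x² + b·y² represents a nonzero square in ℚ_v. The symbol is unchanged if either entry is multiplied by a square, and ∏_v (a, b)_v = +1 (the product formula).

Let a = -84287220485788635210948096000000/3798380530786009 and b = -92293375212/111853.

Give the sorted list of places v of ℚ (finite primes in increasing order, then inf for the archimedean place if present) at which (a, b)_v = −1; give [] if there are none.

Mod squares: a ≡ -46, b ≡ -399. Check v ∈ {∞, 2, 3, 5, 7, 11, 19, 23, 29, 31, 41}.
v=∞: -46 < 0 and -399 < 0  ⇒  (a,b)_∞ = -1.
v=23: a=23^5·(≡15), b=23^2·(≡17) mod 23; (15|23)=-1, (17|23)=-1; (−1)^{5·2·11}·(-1)^2·(-1)^5 = -1.
v=3: a=3^4·(≡2), b=3^3·(≡2) mod 3; (2|3)=-1, (2|3)=-1; (−1)^{4·3·1}·(-1)^3·(-1)^4 = -1.
v=5: a=5^6·(≡4), b=5^0·(≡1) mod 5; (4|5)=+1, (1|5)=+1; (−1)^{6·0·2}·(+1)^0·(+1)^6 = +1.
v=31: a=31^4·(≡25), b=31^2·(≡20) mod 31; (25|31)=+1, (20|31)=+1; (−1)^{4·2·15}·(+1)^2·(+1)^4 = +1.
v=19: a=19^-4·(≡7), b=19^-1·(≡5) mod 19; (7|19)=+1, (5|19)=+1; (−1)^{-4·-1·9}·(+1)^-1·(+1)^-4 = +1.
v=29: a=29^-6·(≡10), b=29^-2·(≡9) mod 29; (10|29)=-1, (9|29)=+1; (−1)^{-6·-2·14}·(-1)^-2·(+1)^-6 = +1.
v=2: v_2(a)=15, v_2(b)=2; units ≡ 1, 1 (mod 8); ε·ε+αω+βω = 0·0+15·0+2·0 ≡ 0  ⇒  (a,b)_2 = +1.
v=7: a=7^-2·(≡6), b=7^-1·(≡5) mod 7; (6|7)=-1, (5|7)=-1; (−1)^{-2·-1·3}·(-1)^-1·(-1)^-2 = -1.
v=41: a=41^4·(≡16), b=41^2·(≡30) mod 41; (16|41)=+1, (30|41)=-1; (−1)^{4·2·20}·(+1)^2·(-1)^4 = +1.
v=11: a=11^2·(≡5), b=11^0·(≡10) mod 11; (5|11)=+1, (10|11)=-1; (−1)^{2·0·5}·(+1)^0·(-1)^2 = +1.
Ram(-46, -399) = {3, 7, 23, ∞}; no ℚ_3-point on the conic.

[3, 7, 23, inf]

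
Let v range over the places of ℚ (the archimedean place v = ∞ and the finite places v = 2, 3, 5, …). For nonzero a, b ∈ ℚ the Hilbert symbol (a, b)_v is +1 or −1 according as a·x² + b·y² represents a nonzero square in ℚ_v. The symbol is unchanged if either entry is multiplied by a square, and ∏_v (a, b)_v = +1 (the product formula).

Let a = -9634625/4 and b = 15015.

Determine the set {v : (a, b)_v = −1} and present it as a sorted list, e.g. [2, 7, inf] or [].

Mod squares: a ≡ -65, b ≡ 15015. Check v ∈ {∞, 2, 3, 5, 7, 11, 13}.
v=2: v_2(a)=-2, v_2(b)=0; units ≡ 7, 7 (mod 8); ε·ε+αω+βω = 1·1+-2·0+0·0 ≡ 1  ⇒  (a,b)_2 = -1.
v=7: a=7^2·(≡3), b=7^1·(≡3) mod 7; (3|7)=-1, (3|7)=-1; (−1)^{2·1·3}·(-1)^1·(-1)^2 = -1.
v=3: a=3^0·(≡1), b=3^1·(≡1) mod 3; (1|3)=+1, (1|3)=+1; (−1)^{0·1·1}·(+1)^1·(+1)^0 = +1.
v=5: a=5^3·(≡2), b=5^1·(≡3) mod 5; (2|5)=-1, (3|5)=-1; (−1)^{3·1·2}·(-1)^1·(-1)^3 = +1.
v=11: a=11^2·(≡1), b=11^1·(≡1) mod 11; (1|11)=+1, (1|11)=+1; (−1)^{2·1·5}·(+1)^1·(+1)^2 = +1.
v=∞: -65 < 0 and 15015 > 0  ⇒  (a,b)_∞ = +1.
v=13: a=13^1·(≡11), b=13^1·(≡11) mod 13; (11|13)=-1, (11|13)=-1; (−1)^{1·1·6}·(-1)^1·(-1)^1 = +1.
|Ram(-65, 15015)| = 2, even; anisotropic at {2, 7}.

[2, 7]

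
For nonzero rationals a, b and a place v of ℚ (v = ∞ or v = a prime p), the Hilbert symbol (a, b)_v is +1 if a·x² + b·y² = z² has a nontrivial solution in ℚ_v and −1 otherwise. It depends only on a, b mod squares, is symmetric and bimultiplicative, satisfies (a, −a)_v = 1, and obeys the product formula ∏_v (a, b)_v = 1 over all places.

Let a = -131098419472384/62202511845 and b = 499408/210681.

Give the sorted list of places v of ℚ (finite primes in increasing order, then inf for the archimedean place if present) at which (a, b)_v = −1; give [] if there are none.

(a, b) ≡ (-4370, 13) mod (ℚ^×)²; places V = {2, 3, 5, 7, 13, 17, 19, 23, ∞}.
(a,b)_19: α=3, u≡17; β=0, v≡14 (mod 19); (17|19)=+1, (14|19)=-1; sign (−1)^0·+1^0·-1^3 = -1.
(a,b)_23: α=1, u≡14; β=0, v≡9 (mod 23); (14|23)=-1, (9|23)=+1; sign (−1)^0·-1^0·+1^1 = +1.
(a,b)_13: α=2, u≡5; β=1, v≡9 (mod 13); (5|13)=-1, (9|13)=+1; sign (−1)^0·-1^1·+1^2 = -1.
(a,b)_∞: sgn(-4370)=−, sgn(13)=+, so +1.
(a,b)_7: α=4, u≡3; β=4, v≡6 (mod 7); (3|7)=-1, (6|7)=-1; sign (−1)^0·-1^4·-1^4 = +1.
(a,b)_2: α=11, β=4; u≡7, v≡5 (mod 8); ε(u)ε(v)=1·0, αω(v)=11·1, βω(u)=4·0; sum ≡ 1  ⇒  -1.
(a,b)_17: α=-2, u≡8; β=-2, v≡9 (mod 17); (8|17)=+1, (9|17)=+1; sign (−1)^0·+1^-2·+1^-2 = +1.
(a,b)_3: α=-16, u≡1; β=-6, v≡1 (mod 3); (1|3)=+1, (1|3)=+1; sign (−1)^0·+1^-6·+1^-16 = +1.
(a,b)_5: α=-1, u≡4; β=0, v≡3 (mod 5); (4|5)=+1, (3|5)=-1; sign (−1)^0·+1^0·-1^-1 = -1.
Ram(-4370, 13) = {2, 5, 13, 19}; no ℚ_2-point on the conic.

[2, 5, 13, 19]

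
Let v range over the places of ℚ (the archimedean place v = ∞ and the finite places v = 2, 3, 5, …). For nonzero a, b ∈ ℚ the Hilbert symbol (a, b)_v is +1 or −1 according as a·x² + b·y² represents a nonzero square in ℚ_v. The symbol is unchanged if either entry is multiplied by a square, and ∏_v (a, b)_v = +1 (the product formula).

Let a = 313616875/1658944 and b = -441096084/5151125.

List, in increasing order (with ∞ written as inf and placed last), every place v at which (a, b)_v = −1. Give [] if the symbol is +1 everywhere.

(a, b) ≡ (4147, -2145) mod (ℚ^×)²; places V = {2, 3, 5, 7, 11, 13, 23, 29, ∞}.
(a,b)_11: α=3, u≡5; β=1, v≡9 (mod 11); (5|11)=+1, (9|11)=+1; sign (−1)^1·+1^1·+1^3 = -1.
(a,b)_5: α=4, u≡3; β=-3, v≡4 (mod 5); (3|5)=-1, (4|5)=+1; sign (−1)^0·-1^-3·+1^4 = -1.
(a,b)_∞: sgn(4147)=+, sgn(-2145)=−, so +1.
(a,b)_23: α=-2, u≡21; β=0, v≡14 (mod 23); (21|23)=-1, (14|23)=-1; sign (−1)^0·-1^0·-1^-2 = +1.
(a,b)_7: α=-2, u≡3; β=-2, v≡2 (mod 7); (3|7)=-1, (2|7)=+1; sign (−1)^0·-1^-2·+1^-2 = +1.
(a,b)_2: α=-6, β=2; u≡3, v≡7 (mod 8); ε(u)ε(v)=1·1, αω(v)=-6·0, βω(u)=2·1; sum ≡ 1  ⇒  -1.
(a,b)_13: α=1, u≡2; β=5, v≡12 (mod 13); (2|13)=-1, (12|13)=+1; sign (−1)^0·-1^5·+1^1 = -1.
(a,b)_3: α=0, u≡1; β=3, v≡2 (mod 3); (1|3)=+1, (2|3)=-1; sign (−1)^0·+1^3·-1^0 = +1.
(a,b)_29: α=1, u≡15; β=-2, v≡1 (mod 29); (15|29)=-1, (1|29)=+1; sign (−1)^0·-1^-2·+1^1 = +1.
(4147, -2145 / ℚ) ramifies at {2, 5, 11, 13}: a division algebra.

[2, 5, 11, 13]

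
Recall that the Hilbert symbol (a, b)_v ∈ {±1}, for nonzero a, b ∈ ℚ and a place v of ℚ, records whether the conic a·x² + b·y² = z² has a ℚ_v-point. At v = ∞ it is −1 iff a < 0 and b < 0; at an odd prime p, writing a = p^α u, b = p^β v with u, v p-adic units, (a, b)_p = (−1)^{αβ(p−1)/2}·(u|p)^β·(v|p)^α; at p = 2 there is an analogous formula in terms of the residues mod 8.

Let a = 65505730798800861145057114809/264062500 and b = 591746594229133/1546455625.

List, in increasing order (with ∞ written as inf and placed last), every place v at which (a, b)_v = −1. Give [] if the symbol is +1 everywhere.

(a, b) ≡ (741332481, 1612093) mod (ℚ^×)²; places V = {2, 3, 5, 7, 11, 13, 17, 19, 23, 29, 31, 37, ∞}.
(a,b)_31: α=3, u≡17; β=1, v≡14 (mod 31); (17|31)=-1, (14|31)=+1; sign (−1)^1·-1^1·+1^3 = +1.
(a,b)_7: α=8, u≡1; β=5, v≡6 (mod 7); (1|7)=+1, (6|7)=-1; sign (−1)^0·+1^5·-1^8 = +1.
(a,b)_29: α=1, u≡2; β=0, v≡11 (mod 29); (2|29)=-1, (11|29)=-1; sign (−1)^0·-1^0·-1^1 = -1.
(a,b)_13: α=-2, u≡8; β=-2, v≡6 (mod 13); (8|13)=-1, (6|13)=-1; sign (−1)^0·-1^-2·-1^-2 = +1.
(a,b)_17: α=5, u≡12; β=3, v≡10 (mod 17); (12|17)=-1, (10|17)=-1; sign (−1)^0·-1^3·-1^5 = +1.
(a,b)_∞: sgn(741332481)=+, sgn(1612093)=+, so +1.
(a,b)_37: α=1, u≡35; β=0, v≡1 (mod 37); (35|37)=-1, (1|37)=+1; sign (−1)^0·-1^0·+1^1 = +1.
(a,b)_19: α=3, u≡11; β=1, v≡3 (mod 19); (11|19)=+1, (3|19)=-1; sign (−1)^1·+1^1·-1^3 = +1.
(a,b)_23: α=3, u≡5; β=3, v≡10 (mod 23); (5|23)=-1, (10|23)=-1; sign (−1)^1·-1^3·-1^3 = -1.
(a,b)_5: α=-8, u≡4; β=-4, v≡2 (mod 5); (4|5)=+1, (2|5)=-1; sign (−1)^0·+1^-4·-1^-8 = +1.
(a,b)_11: α=0, u≡6; β=-4, v≡8 (mod 11); (6|11)=-1, (8|11)=-1; sign (−1)^0·-1^-4·-1^0 = +1.
(a,b)_2: α=-2, β=0; u≡1, v≡5 (mod 8); ε(u)ε(v)=0·0, αω(v)=-2·1, βω(u)=0·0; sum ≡ 0  ⇒  +1.
(a,b)_3: α=1, u≡2; β=0, v≡1 (mod 3); (2|3)=-1, (1|3)=+1; sign (−1)^0·-1^0·+1^1 = +1.
(741332481, 1612093 / ℚ) ramifies at {23, 29}: a division algebra.

[23, 29]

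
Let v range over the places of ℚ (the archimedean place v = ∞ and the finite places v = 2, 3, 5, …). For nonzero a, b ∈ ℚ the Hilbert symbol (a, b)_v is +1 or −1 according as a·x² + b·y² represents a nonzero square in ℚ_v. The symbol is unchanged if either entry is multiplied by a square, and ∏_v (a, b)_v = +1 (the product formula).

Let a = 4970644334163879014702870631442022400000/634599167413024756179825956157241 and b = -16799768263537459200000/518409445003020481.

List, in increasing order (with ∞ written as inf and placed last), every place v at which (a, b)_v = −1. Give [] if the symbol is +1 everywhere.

[5, 11]

Mod squares: a ≡ 11165, b ≡ -5. Check v ∈ {∞, 2, 3, 5, 7, 11, 13, 17, 19, 23, 29, 43, 59}.
v=23: a=23^-10·(≡7), b=23^-6·(≡3) mod 23; (7|23)=-1, (3|23)=+1; (−1)^{-10·-6·11}·(-1)^-6·(+1)^-10 = +1.
v=5: a=5^5·(≡3), b=5^5·(≡1) mod 5; (3|5)=-1, (1|5)=+1; (−1)^{5·5·2}·(-1)^5·(+1)^5 = -1.
v=11: a=11^5·(≡3), b=11^2·(≡6) mod 11; (3|11)=+1, (6|11)=-1; (−1)^{5·2·5}·(+1)^2·(-1)^5 = -1.
v=3: a=3^6·(≡2), b=3^2·(≡1) mod 3; (2|3)=-1, (1|3)=+1; (−1)^{6·2·1}·(-1)^2·(+1)^6 = +1.
v=29: a=29^3·(≡21), b=29^2·(≡1) mod 29; (21|29)=-1, (1|29)=+1; (−1)^{3·2·14}·(-1)^2·(+1)^3 = +1.
v=17: a=17^-2·(≡1), b=17^-2·(≡10) mod 17; (1|17)=+1, (10|17)=-1; (−1)^{-2·-2·8}·(+1)^-2·(-1)^-2 = +1.
v=2: v_2(a)=30, v_2(b)=22; units ≡ 5, 3 (mod 8); ε·ε+αω+βω = 0·1+30·1+22·1 ≡ 0  ⇒  (a,b)_2 = +1.
v=∞: 11165 > 0 and -5 < 0  ⇒  (a,b)_∞ = +1.
v=7: a=7^3·(≡5), b=7^2·(≡4) mod 7; (5|7)=-1, (4|7)=+1; (−1)^{3·2·3}·(-1)^2·(+1)^3 = +1.
v=59: a=59^-8·(≡52), b=59^-4·(≡18) mod 59; (52|59)=-1, (18|59)=-1; (−1)^{-8·-4·29}·(-1)^-4·(-1)^-8 = +1.
v=43: a=43^2·(≡26), b=43^0·(≡23) mod 43; (26|43)=-1, (23|43)=+1; (−1)^{2·0·21}·(-1)^0·(+1)^2 = +1.
v=13: a=13^8·(≡6), b=13^4·(≡6) mod 13; (6|13)=-1, (6|13)=-1; (−1)^{8·4·6}·(-1)^4·(-1)^8 = +1.
v=19: a=19^-2·(≡10), b=19^0·(≡15) mod 19; (10|19)=-1, (15|19)=-1; (−1)^{-2·0·9}·(-1)^0·(-1)^-2 = +1.
(11165, -5 / ℚ) ramifies at {5, 11}: a division algebra.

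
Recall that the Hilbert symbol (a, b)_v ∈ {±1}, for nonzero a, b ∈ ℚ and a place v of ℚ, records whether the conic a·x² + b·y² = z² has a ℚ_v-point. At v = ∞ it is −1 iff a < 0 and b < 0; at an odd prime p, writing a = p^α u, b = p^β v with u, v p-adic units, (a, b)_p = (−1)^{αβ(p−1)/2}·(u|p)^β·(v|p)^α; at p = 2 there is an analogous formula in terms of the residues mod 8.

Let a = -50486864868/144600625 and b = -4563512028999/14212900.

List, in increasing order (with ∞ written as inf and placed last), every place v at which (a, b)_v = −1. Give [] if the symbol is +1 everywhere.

[11, inf]

Mod squares: a ≡ -33, b ≡ -1551. Check v ∈ {∞, 2, 3, 5, 7, 11, 13, 29, 37, 41, 47, 53}.
v=3: a=3^5·(≡1), b=3^7·(≡2) mod 3; (1|3)=+1, (2|3)=-1; (−1)^{5·7·1}·(+1)^7·(-1)^5 = +1.
v=13: a=13^-2·(≡7), b=13^-2·(≡4) mod 13; (7|13)=-1, (4|13)=+1; (−1)^{-2·-2·6}·(-1)^-2·(+1)^-2 = +1.
v=7: a=7^0·(≡1), b=7^4·(≡5) mod 7; (1|7)=+1, (5|7)=-1; (−1)^{0·4·3}·(+1)^4·(-1)^0 = +1.
v=47: a=47^0·(≡42), b=47^1·(≡27) mod 47; (42|47)=+1, (27|47)=+1; (−1)^{0·1·23}·(+1)^1·(+1)^0 = +1.
v=41: a=41^2·(≡9), b=41^2·(≡17) mod 41; (9|41)=+1, (17|41)=-1; (−1)^{2·2·20}·(+1)^2·(-1)^2 = +1.
v=5: a=5^-4·(≡2), b=5^-2·(≡1) mod 5; (2|5)=-1, (1|5)=+1; (−1)^{-4·-2·2}·(-1)^-2·(+1)^-4 = +1.
v=29: a=29^0·(≡5), b=29^-2·(≡19) mod 29; (5|29)=+1, (19|29)=-1; (−1)^{0·-2·14}·(+1)^-2·(-1)^0 = +1.
v=53: a=53^2·(≡3), b=53^0·(≡2) mod 53; (3|53)=-1, (2|53)=-1; (−1)^{2·0·26}·(-1)^0·(-1)^2 = +1.
v=37: a=37^-2·(≡27), b=37^0·(≡21) mod 37; (27|37)=+1, (21|37)=+1; (−1)^{-2·0·18}·(+1)^0·(+1)^-2 = +1.
v=2: v_2(a)=2, v_2(b)=-2; units ≡ 7, 1 (mod 8); ε·ε+αω+βω = 1·0+2·0+-2·0 ≡ 0  ⇒  (a,b)_2 = +1.
v=∞: -33 < 0 and -1551 < 0  ⇒  (a,b)_∞ = -1.
v=11: a=11^1·(≡8), b=11^1·(≡7) mod 11; (8|11)=-1, (7|11)=-1; (−1)^{1·1·5}·(-1)^1·(-1)^1 = -1.
(-33, -1551 / ℚ) ramifies at {11, ∞}: a division algebra.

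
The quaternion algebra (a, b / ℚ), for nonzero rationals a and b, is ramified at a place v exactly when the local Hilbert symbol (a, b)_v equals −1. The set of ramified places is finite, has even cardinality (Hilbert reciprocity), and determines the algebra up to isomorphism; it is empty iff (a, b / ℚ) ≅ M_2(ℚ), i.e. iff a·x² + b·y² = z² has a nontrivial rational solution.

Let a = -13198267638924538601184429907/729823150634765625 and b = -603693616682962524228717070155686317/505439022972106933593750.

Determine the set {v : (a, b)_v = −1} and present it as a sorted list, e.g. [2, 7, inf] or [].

[2, 17, 41, inf]

Mod squares: a ≡ -13243, b ≡ -212656094. Check v ∈ {∞, 2, 3, 5, 7, 11, 17, 19, 31, 37, 41, 43, 47}.
v=43: a=43^2·(≡31), b=43^2·(≡29) mod 43; (31|43)=+1, (29|43)=-1; (−1)^{2·2·21}·(+1)^2·(-1)^2 = +1.
v=2: v_2(a)=0, v_2(b)=-1; units ≡ 5, 1 (mod 8); ε·ε+αω+βω = 0·0+0·0+-1·1 ≡ 1  ⇒  (a,b)_2 = -1.
v=47: a=47^4·(≡5), b=47^6·(≡14) mod 47; (5|47)=-1, (14|47)=+1; (−1)^{4·6·23}·(-1)^6·(+1)^4 = +1.
v=37: a=37^2·(≡10), b=37^3·(≡26) mod 37; (10|37)=+1, (26|37)=+1; (−1)^{2·3·18}·(+1)^3·(+1)^2 = +1.
v=11: a=11^2·(≡3), b=11^2·(≡1) mod 11; (3|11)=+1, (1|11)=+1; (−1)^{2·2·5}·(+1)^2·(+1)^2 = +1.
v=7: a=7^4·(≡2), b=7^7·(≡5) mod 7; (2|7)=+1, (5|7)=-1; (−1)^{4·7·3}·(+1)^7·(-1)^4 = +1.
v=19: a=19^1·(≡9), b=19^-1·(≡18) mod 19; (9|19)=+1, (18|19)=-1; (−1)^{1·-1·9}·(+1)^-1·(-1)^1 = +1.
v=3: a=3^-14·(≡2), b=3^-20·(≡1) mod 3; (2|3)=-1, (1|3)=+1; (−1)^{-14·-20·1}·(-1)^-20·(+1)^-14 = +1.
v=∞: -13243 < 0 and -212656094 < 0  ⇒  (a,b)_∞ = -1.
v=31: a=31^2·(≡5), b=31^3·(≡27) mod 31; (5|31)=+1, (27|31)=-1; (−1)^{2·3·15}·(+1)^3·(-1)^2 = +1.
v=5: a=5^-16·(≡2), b=5^-18·(≡1) mod 5; (2|5)=-1, (1|5)=+1; (−1)^{-16·-18·2}·(-1)^-18·(+1)^-16 = +1.
v=41: a=41^1·(≡16), b=41^1·(≡14) mod 41; (16|41)=+1, (14|41)=-1; (−1)^{1·1·20}·(+1)^1·(-1)^1 = -1.
v=17: a=17^3·(≡5), b=17^3·(≡2) mod 17; (5|17)=-1, (2|17)=+1; (−1)^{3·3·8}·(-1)^3·(+1)^3 = -1.
|Ram(-13243, -212656094)| = 4, even; anisotropic at {2, 17, 41, ∞}.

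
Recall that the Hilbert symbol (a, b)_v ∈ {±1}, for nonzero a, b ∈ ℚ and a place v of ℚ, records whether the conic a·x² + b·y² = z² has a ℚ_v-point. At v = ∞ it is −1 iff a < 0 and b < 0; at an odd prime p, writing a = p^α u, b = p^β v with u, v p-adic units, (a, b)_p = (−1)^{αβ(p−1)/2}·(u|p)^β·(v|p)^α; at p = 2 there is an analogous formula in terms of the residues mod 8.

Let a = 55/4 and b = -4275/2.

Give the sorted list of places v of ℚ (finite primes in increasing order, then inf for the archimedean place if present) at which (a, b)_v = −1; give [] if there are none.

Mod squares: a ≡ 55, b ≡ -38. Check v ∈ {∞, 2, 3, 5, 11, 19}.
v=2: v_2(a)=-2, v_2(b)=-1; units ≡ 7, 5 (mod 8); ε·ε+αω+βω = 1·0+-2·1+-1·0 ≡ 0  ⇒  (a,b)_2 = +1.
v=5: a=5^1·(≡4), b=5^2·(≡2) mod 5; (4|5)=+1, (2|5)=-1; (−1)^{1·2·2}·(+1)^2·(-1)^1 = -1.
v=11: a=11^1·(≡4), b=11^0·(≡2) mod 11; (4|11)=+1, (2|11)=-1; (−1)^{1·0·5}·(+1)^0·(-1)^1 = -1.
v=19: a=19^0·(≡9), b=19^1·(≡11) mod 19; (9|19)=+1, (11|19)=+1; (−1)^{0·1·9}·(+1)^1·(+1)^0 = +1.
v=3: a=3^0·(≡1), b=3^2·(≡1) mod 3; (1|3)=+1, (1|3)=+1; (−1)^{0·2·1}·(+1)^2·(+1)^0 = +1.
v=∞: 55 > 0 and -38 < 0  ⇒  (a,b)_∞ = +1.
|Ram(55, -38)| = 2, even; anisotropic at {5, 11}.

[5, 11]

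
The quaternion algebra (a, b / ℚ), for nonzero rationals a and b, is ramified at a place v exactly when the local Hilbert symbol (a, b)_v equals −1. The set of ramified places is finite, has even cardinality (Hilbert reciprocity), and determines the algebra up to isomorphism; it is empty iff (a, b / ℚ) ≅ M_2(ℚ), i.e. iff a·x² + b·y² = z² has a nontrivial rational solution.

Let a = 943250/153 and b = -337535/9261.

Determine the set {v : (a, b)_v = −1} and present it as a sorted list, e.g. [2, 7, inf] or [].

(a, b) ≡ (13090, -19635) mod (ℚ^×)²; places V = {2, 3, 5, 7, 11, 17, 19, ∞}.
(a,b)_19: α=0, u≡14; β=2, v≡9 (mod 19); (14|19)=-1, (9|19)=+1; sign (−1)^0·-1^2·+1^0 = +1.
(a,b)_∞: sgn(13090)=+, sgn(-19635)=−, so +1.
(a,b)_17: α=-1, u≡10; β=1, v≡4 (mod 17); (10|17)=-1, (4|17)=+1; sign (−1)^0·-1^1·+1^-1 = -1.
(a,b)_11: α=1, u≡6; β=1, v≡6 (mod 11); (6|11)=-1, (6|11)=-1; sign (−1)^1·-1^1·-1^1 = -1.
(a,b)_5: α=3, u≡2; β=1, v≡3 (mod 5); (2|5)=-1, (3|5)=-1; sign (−1)^0·-1^1·-1^3 = +1.
(a,b)_7: α=3, u≡1; β=-3, v≡2 (mod 7); (1|7)=+1, (2|7)=+1; sign (−1)^1·+1^-3·+1^3 = -1.
(a,b)_2: α=1, β=0; u≡1, v≡5 (mod 8); ε(u)ε(v)=0·0, αω(v)=1·1, βω(u)=0·0; sum ≡ 1  ⇒  -1.
(a,b)_3: α=-2, u≡1; β=-3, v≡1 (mod 3); (1|3)=+1, (1|3)=+1; sign (−1)^0·+1^-3·+1^-2 = +1.
|Ram(13090, -19635)| = 4, even; anisotropic at {2, 7, 11, 17}.

[2, 7, 11, 17]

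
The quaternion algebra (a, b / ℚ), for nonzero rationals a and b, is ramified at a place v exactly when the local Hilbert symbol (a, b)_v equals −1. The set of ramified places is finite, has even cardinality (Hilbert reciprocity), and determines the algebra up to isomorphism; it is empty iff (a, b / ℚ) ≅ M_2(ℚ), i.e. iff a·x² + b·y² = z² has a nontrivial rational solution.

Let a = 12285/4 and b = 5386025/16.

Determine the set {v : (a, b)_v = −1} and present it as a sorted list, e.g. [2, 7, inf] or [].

(a, b) ≡ (1365, 215441) mod (ℚ^×)²; places V = {2, 3, 5, 7, 13, 17, 19, 23, 29, ∞}.
(a,b)_23: α=0, u≡18; β=1, v≡18 (mod 23); (18|23)=+1, (18|23)=+1; sign (−1)^0·+1^1·+1^0 = +1.
(a,b)_5: α=1, u≡3; β=2, v≡1 (mod 5); (3|5)=-1, (1|5)=+1; sign (−1)^0·-1^2·+1^1 = +1.
(a,b)_∞: sgn(1365)=+, sgn(215441)=+, so +1.
(a,b)_29: α=0, u≡19; β=1, v≡6 (mod 29); (19|29)=-1, (6|29)=+1; sign (−1)^0·-1^1·+1^0 = -1.
(a,b)_7: α=1, u≡3; β=0, v≡4 (mod 7); (3|7)=-1, (4|7)=+1; sign (−1)^0·-1^0·+1^1 = +1.
(a,b)_3: α=3, u≡2; β=0, v≡2 (mod 3); (2|3)=-1, (2|3)=-1; sign (−1)^0·-1^0·-1^3 = -1.
(a,b)_19: α=0, u≡17; β=1, v≡8 (mod 19); (17|19)=+1, (8|19)=-1; sign (−1)^0·+1^1·-1^0 = +1.
(a,b)_2: α=-2, β=-4; u≡5, v≡1 (mod 8); ε(u)ε(v)=0·0, αω(v)=-2·0, βω(u)=-4·1; sum ≡ 0  ⇒  +1.
(a,b)_13: α=1, u≡12; β=0, v≡7 (mod 13); (12|13)=+1, (7|13)=-1; sign (−1)^0·+1^0·-1^1 = -1.
(a,b)_17: α=0, u≡7; β=1, v≡4 (mod 17); (7|17)=-1, (4|17)=+1; sign (−1)^0·-1^1·+1^0 = -1.
|Ram(1365, 215441)| = 4, even; anisotropic at {3, 13, 17, 29}.

[3, 13, 17, 29]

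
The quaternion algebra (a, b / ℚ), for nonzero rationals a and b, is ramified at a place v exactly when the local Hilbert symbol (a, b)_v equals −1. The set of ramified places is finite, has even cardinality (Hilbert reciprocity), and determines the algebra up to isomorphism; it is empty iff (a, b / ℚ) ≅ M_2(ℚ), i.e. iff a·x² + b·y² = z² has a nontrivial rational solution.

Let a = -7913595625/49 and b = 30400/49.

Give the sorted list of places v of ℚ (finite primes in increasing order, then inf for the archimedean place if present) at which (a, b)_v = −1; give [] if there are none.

[2, 13, 19, 23, 47, 53]

Mod squares: a ≡ -12661753, b ≡ 19. Check v ∈ {∞, 2, 5, 7, 13, 17, 19, 23, 47, 53}.
v=23: a=23^1·(≡15), b=23^0·(≡21) mod 23; (15|23)=-1, (21|23)=-1; (−1)^{1·0·11}·(-1)^0·(-1)^1 = -1.
v=17: a=17^1·(≡7), b=17^0·(≡15) mod 17; (7|17)=-1, (15|17)=+1; (−1)^{1·0·8}·(-1)^0·(+1)^1 = +1.
v=47: a=47^1·(≡35), b=47^0·(≡19) mod 47; (35|47)=-1, (19|47)=-1; (−1)^{1·0·23}·(-1)^0·(-1)^1 = -1.
v=5: a=5^4·(≡3), b=5^2·(≡4) mod 5; (3|5)=-1, (4|5)=+1; (−1)^{4·2·2}·(-1)^2·(+1)^4 = +1.
v=∞: -12661753 < 0 and 19 > 0  ⇒  (a,b)_∞ = +1.
v=53: a=53^1·(≡50), b=53^0·(≡32) mod 53; (50|53)=-1, (32|53)=-1; (−1)^{1·0·26}·(-1)^0·(-1)^1 = -1.
v=2: v_2(a)=0, v_2(b)=6; units ≡ 7, 3 (mod 8); ε·ε+αω+βω = 1·1+0·1+6·0 ≡ 1  ⇒  (a,b)_2 = -1.
v=7: a=7^-2·(≡2), b=7^-2·(≡6) mod 7; (2|7)=+1, (6|7)=-1; (−1)^{-2·-2·3}·(+1)^-2·(-1)^-2 = +1.
v=13: a=13^1·(≡7), b=13^0·(≡11) mod 13; (7|13)=-1, (11|13)=-1; (−1)^{1·0·6}·(-1)^0·(-1)^1 = -1.
v=19: a=19^0·(≡14), b=19^1·(≡9) mod 19; (14|19)=-1, (9|19)=+1; (−1)^{0·1·9}·(-1)^1·(+1)^0 = -1.
Ram(-12661753, 19) = {2, 13, 19, 23, 47, 53}; no ℚ_2-point on the conic.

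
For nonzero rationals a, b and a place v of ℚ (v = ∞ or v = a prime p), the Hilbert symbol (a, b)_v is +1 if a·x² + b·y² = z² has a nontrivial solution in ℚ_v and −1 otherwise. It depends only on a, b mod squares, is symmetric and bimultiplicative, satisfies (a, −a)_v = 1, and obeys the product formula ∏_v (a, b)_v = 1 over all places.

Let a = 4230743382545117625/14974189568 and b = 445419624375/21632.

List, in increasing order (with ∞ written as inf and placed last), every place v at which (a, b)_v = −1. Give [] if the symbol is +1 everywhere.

[5, 23]

Mod squares: a ≡ 144210, b ≡ 1518. Check v ∈ {∞, 2, 3, 5, 11, 13, 17, 19, 23, 31}.
v=3: a=3^5·(≡1), b=3^3·(≡2) mod 3; (1|3)=+1, (2|3)=-1; (−1)^{5·3·1}·(+1)^3·(-1)^5 = +1.
v=19: a=19^3·(≡6), b=19^2·(≡11) mod 19; (6|19)=+1, (11|19)=+1; (−1)^{3·2·9}·(+1)^2·(+1)^3 = +1.
v=17: a=17^4·(≡4), b=17^2·(≡6) mod 17; (4|17)=+1, (6|17)=-1; (−1)^{4·2·8}·(+1)^2·(-1)^4 = +1.
v=5: a=5^3·(≡2), b=5^4·(≡2) mod 5; (2|5)=-1, (2|5)=-1; (−1)^{3·4·2}·(-1)^4·(-1)^3 = -1.
v=13: a=13^-4·(≡4), b=13^-2·(≡1) mod 13; (4|13)=+1, (1|13)=+1; (−1)^{-4·-2·6}·(+1)^-2·(+1)^-4 = +1.
v=2: v_2(a)=-19, v_2(b)=-7; units ≡ 1, 7 (mod 8); ε·ε+αω+βω = 0·1+-19·0+-7·0 ≡ 0  ⇒  (a,b)_2 = +1.
v=∞: 144210 > 0 and 1518 > 0  ⇒  (a,b)_∞ = +1.
v=31: a=31^2·(≡30), b=31^0·(≡6) mod 31; (30|31)=-1, (6|31)=-1; (−1)^{2·0·15}·(-1)^0·(-1)^2 = +1.
v=11: a=11^1·(≡9), b=11^1·(≡10) mod 11; (9|11)=+1, (10|11)=-1; (−1)^{1·1·5}·(+1)^1·(-1)^1 = +1.
v=23: a=23^1·(≡15), b=23^1·(≡7) mod 23; (15|23)=-1, (7|23)=-1; (−1)^{1·1·11}·(-1)^1·(-1)^1 = -1.
(144210, 1518 / ℚ) ramifies at {5, 23}: a division algebra.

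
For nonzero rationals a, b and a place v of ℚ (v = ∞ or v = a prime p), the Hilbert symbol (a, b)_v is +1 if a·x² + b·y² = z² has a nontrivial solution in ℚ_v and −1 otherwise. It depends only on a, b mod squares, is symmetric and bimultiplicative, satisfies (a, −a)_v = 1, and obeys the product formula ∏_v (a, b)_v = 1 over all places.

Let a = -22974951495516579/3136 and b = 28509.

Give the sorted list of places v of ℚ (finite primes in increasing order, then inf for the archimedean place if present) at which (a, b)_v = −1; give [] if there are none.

[3, 13, 17, 29]

(a, b) ≡ (-1346307339, 28509) mod (ℚ^×)²; places V = {2, 3, 7, 13, 17, 19, 29, 31, 43, 47, ∞}.
(a,b)_∞: sgn(-1346307339)=−, sgn(28509)=+, so +1.
(a,b)_7: α=-2, u≡1; β=0, v≡5 (mod 7); (1|7)=+1, (5|7)=-1; sign (−1)^0·+1^0·-1^-2 = +1.
(a,b)_17: α=2, u≡11; β=1, v≡11 (mod 17); (11|17)=-1, (11|17)=-1; sign (−1)^0·-1^1·-1^2 = -1.
(a,b)_43: α=1, u≡36; β=1, v≡18 (mod 43); (36|43)=+1, (18|43)=-1; sign (−1)^1·+1^1·-1^1 = +1.
(a,b)_2: α=-6, β=0; u≡5, v≡5 (mod 8); ε(u)ε(v)=0·0, αω(v)=-6·1, βω(u)=0·1; sum ≡ 0  ⇒  +1.
(a,b)_13: α=1, u≡2; β=1, v≡9 (mod 13); (2|13)=-1, (9|13)=+1; sign (−1)^0·-1^1·+1^1 = -1.
(a,b)_31: α=1, u≡29; β=0, v≡20 (mod 31); (29|31)=-1, (20|31)=+1; sign (−1)^0·-1^0·+1^1 = +1.
(a,b)_19: α=1, u≡10; β=0, v≡9 (mod 19); (10|19)=-1, (9|19)=+1; sign (−1)^0·-1^0·+1^1 = +1.
(a,b)_3: α=11, u≡2; β=1, v≡2 (mod 3); (2|3)=-1, (2|3)=-1; sign (−1)^1·-1^1·-1^11 = -1.
(a,b)_29: α=1, u≡17; β=0, v≡2 (mod 29); (17|29)=-1, (2|29)=-1; sign (−1)^0·-1^0·-1^1 = -1.
(a,b)_47: α=1, u≡16; β=0, v≡27 (mod 47); (16|47)=+1, (27|47)=+1; sign (−1)^0·+1^0·+1^1 = +1.
(-1346307339, 28509 / ℚ) ramifies at {3, 13, 17, 29}: a division algebra.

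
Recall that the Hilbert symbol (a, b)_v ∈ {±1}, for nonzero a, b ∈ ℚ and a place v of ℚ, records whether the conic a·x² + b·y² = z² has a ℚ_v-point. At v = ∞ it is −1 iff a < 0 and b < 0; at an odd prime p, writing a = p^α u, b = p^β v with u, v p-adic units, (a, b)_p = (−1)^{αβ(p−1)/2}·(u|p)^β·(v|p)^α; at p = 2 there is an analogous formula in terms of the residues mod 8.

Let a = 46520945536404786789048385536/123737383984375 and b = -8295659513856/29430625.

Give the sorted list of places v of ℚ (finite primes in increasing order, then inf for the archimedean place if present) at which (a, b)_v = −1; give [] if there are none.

(a, b) ≡ (7, -5434) mod (ℚ^×)²; places V = {2, 3, 5, 7, 11, 13, 19, 31, 37, ∞}.
(a,b)_31: α=-4, u≡18; β=-2, v≡29 (mod 31); (18|31)=+1, (29|31)=-1; sign (−1)^0·+1^-2·-1^-4 = +1.
(a,b)_37: α=4, u≡28; β=2, v≡17 (mod 37); (28|37)=+1, (17|37)=-1; sign (−1)^0·+1^2·-1^4 = +1.
(a,b)_5: α=-8, u≡2; β=-4, v≡1 (mod 5); (2|5)=-1, (1|5)=+1; sign (−1)^0·-1^-4·+1^-8 = +1.
(a,b)_∞: sgn(7)=+, sgn(-5434)=−, so +1.
(a,b)_11: α=6, u≡7; β=3, v≡3 (mod 11); (7|11)=-1, (3|11)=+1; sign (−1)^0·-1^3·+1^6 = -1.
(a,b)_2: α=24, β=11; u≡7, v≡3 (mod 8); ε(u)ε(v)=1·1, αω(v)=24·1, βω(u)=11·0; sum ≡ 1  ⇒  -1.
(a,b)_3: α=4, u≡1; β=2, v≡2 (mod 3); (1|3)=+1, (2|3)=-1; sign (−1)^0·+1^2·-1^4 = +1.
(a,b)_13: α=4, u≡8; β=1, v≡2 (mod 13); (8|13)=-1, (2|13)=-1; sign (−1)^0·-1^1·-1^4 = -1.
(a,b)_7: α=-3, u≡2; β=-2, v≡5 (mod 7); (2|7)=+1, (5|7)=-1; sign (−1)^0·+1^-2·-1^-3 = -1.
(a,b)_19: α=2, u≡5; β=1, v≡10 (mod 19); (5|19)=+1, (10|19)=-1; sign (−1)^0·+1^1·-1^2 = +1.
(7, -5434 / ℚ) ramifies at {2, 7, 11, 13}: a division algebra.

[2, 7, 11, 13]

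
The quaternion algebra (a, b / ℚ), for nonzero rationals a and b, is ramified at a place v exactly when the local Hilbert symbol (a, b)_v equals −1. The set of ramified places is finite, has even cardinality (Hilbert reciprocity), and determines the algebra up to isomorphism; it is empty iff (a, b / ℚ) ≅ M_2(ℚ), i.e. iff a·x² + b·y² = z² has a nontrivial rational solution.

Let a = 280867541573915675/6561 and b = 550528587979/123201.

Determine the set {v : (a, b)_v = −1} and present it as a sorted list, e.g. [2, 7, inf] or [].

(a, b) ≡ (323, 19) mod (ℚ^×)²; places V = {2, 3, 5, 13, 17, 19, 31, ∞}.
(a,b)_31: α=4, u≡24; β=2, v≡8 (mod 31); (24|31)=-1, (8|31)=+1; sign (−1)^0·-1^2·+1^4 = +1.
(a,b)_3: α=-8, u≡2; β=-6, v≡1 (mod 3); (2|3)=-1, (1|3)=+1; sign (−1)^0·-1^-6·+1^-8 = +1.
(a,b)_13: α=0, u≡6; β=-2, v≡6 (mod 13); (6|13)=-1, (6|13)=-1; sign (−1)^0·-1^-2·-1^0 = +1.
(a,b)_17: α=3, u≡4; β=4, v≡2 (mod 17); (4|17)=+1, (2|17)=+1; sign (−1)^0·+1^4·+1^3 = +1.
(a,b)_2: α=0, β=0; u≡3, v≡3 (mod 8); ε(u)ε(v)=1·1, αω(v)=0·1, βω(u)=0·1; sum ≡ 1  ⇒  -1.
(a,b)_19: α=5, u≡1; β=3, v≡1 (mod 19); (1|19)=+1, (1|19)=+1; sign (−1)^1·+1^3·+1^5 = -1.
(a,b)_∞: sgn(323)=+, sgn(19)=+, so +1.
(a,b)_5: α=2, u≡2; β=0, v≡4 (mod 5); (2|5)=-1, (4|5)=+1; sign (−1)^0·-1^0·+1^2 = +1.
Ram(323, 19) = {2, 19}; no ℚ_2-point on the conic.

[2, 19]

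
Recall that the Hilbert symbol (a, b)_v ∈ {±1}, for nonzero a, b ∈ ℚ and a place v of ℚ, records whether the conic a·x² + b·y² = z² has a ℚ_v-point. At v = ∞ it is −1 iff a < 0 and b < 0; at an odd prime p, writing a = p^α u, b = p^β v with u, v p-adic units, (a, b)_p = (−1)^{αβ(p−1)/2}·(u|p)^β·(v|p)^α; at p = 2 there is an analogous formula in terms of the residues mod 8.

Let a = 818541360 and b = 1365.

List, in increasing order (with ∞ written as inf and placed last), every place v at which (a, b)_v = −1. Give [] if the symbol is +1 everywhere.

[3, 7]

(a, b) ≡ (35, 1365) mod (ℚ^×)²; places V = {2, 3, 5, 7, 13, 31, ∞}.
(a,b)_13: α=2, u≡4; β=1, v≡1 (mod 13); (4|13)=+1, (1|13)=+1; sign (−1)^0·+1^1·+1^2 = +1.
(a,b)_∞: sgn(35)=+, sgn(1365)=+, so +1.
(a,b)_5: α=1, u≡2; β=1, v≡3 (mod 5); (2|5)=-1, (3|5)=-1; sign (−1)^0·-1^1·-1^1 = +1.
(a,b)_31: α=2, u≡4; β=0, v≡1 (mod 31); (4|31)=+1, (1|31)=+1; sign (−1)^0·+1^0·+1^2 = +1.
(a,b)_3: α=2, u≡2; β=1, v≡2 (mod 3); (2|3)=-1, (2|3)=-1; sign (−1)^0·-1^1·-1^2 = -1.
(a,b)_7: α=1, u≡5; β=1, v≡6 (mod 7); (5|7)=-1, (6|7)=-1; sign (−1)^1·-1^1·-1^1 = -1.
(a,b)_2: α=4, β=0; u≡3, v≡5 (mod 8); ε(u)ε(v)=1·0, αω(v)=4·1, βω(u)=0·1; sum ≡ 0  ⇒  +1.
Ram(35, 1365) = {3, 7}; no ℚ_3-point on the conic.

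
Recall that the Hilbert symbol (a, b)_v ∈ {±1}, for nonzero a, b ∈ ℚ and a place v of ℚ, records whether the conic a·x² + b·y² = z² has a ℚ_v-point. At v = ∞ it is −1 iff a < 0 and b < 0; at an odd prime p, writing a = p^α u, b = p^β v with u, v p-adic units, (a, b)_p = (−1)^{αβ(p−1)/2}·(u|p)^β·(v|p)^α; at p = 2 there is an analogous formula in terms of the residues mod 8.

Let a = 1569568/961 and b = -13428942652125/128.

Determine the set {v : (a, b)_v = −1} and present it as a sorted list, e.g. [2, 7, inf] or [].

(a, b) ≡ (2002, -330) mod (ℚ^×)²; places V = {2, 3, 5, 7, 11, 13, 19, 31, ∞}.
(a,b)_3: α=0, u≡1; β=3, v≡1 (mod 3); (1|3)=+1, (1|3)=+1; sign (−1)^0·+1^3·+1^0 = +1.
(a,b)_2: α=5, β=-7; u≡1, v≡3 (mod 8); ε(u)ε(v)=0·1, αω(v)=5·1, βω(u)=-7·0; sum ≡ 1  ⇒  -1.
(a,b)_7: α=3, u≡6; β=2, v≡5 (mod 7); (6|7)=-1, (5|7)=-1; sign (−1)^0·-1^2·-1^3 = -1.
(a,b)_13: α=1, u≡8; β=2, v≡11 (mod 13); (8|13)=-1, (11|13)=-1; sign (−1)^0·-1^2·-1^1 = -1.
(a,b)_19: α=0, u≡17; β=2, v≡8 (mod 19); (17|19)=+1, (8|19)=-1; sign (−1)^0·+1^2·-1^0 = +1.
(a,b)_31: α=-2, u≡7; β=0, v≡26 (mod 31); (7|31)=+1, (26|31)=-1; sign (−1)^0·+1^0·-1^-2 = +1.
(a,b)_5: α=0, u≡3; β=3, v≡1 (mod 5); (3|5)=-1, (1|5)=+1; sign (−1)^0·-1^3·+1^0 = -1.
(a,b)_∞: sgn(2002)=+, sgn(-330)=−, so +1.
(a,b)_11: α=1, u≡10; β=3, v≡9 (mod 11); (10|11)=-1, (9|11)=+1; sign (−1)^1·-1^3·+1^1 = +1.
|Ram(2002, -330)| = 4, even; anisotropic at {2, 5, 7, 13}.

[2, 5, 7, 13]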